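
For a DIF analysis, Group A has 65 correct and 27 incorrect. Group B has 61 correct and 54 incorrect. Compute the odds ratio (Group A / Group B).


Odds_A = 65/27 = 2.4074
Odds_B = 61/54 = 1.1296
OR = Odds_A / Odds_B = 2.4074 / 1.1296
Exactly, OR = (65 * 54) / (27 * 61) = 3510 / 1647
OR = 2.1311

2.1311


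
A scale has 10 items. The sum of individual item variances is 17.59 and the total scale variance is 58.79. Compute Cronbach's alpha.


alpha = (k/(k-1)) * (1 - sum(si^2)/s_total^2)
= (10/9) * (1 - 17.59/58.79)
alpha = 0.7787

0.7787


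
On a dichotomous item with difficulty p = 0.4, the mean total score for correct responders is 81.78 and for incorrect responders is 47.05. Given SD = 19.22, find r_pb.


q = 1 - p = 0.6
rpb = ((M1 - M0) / SD) * sqrt(p * q)
rpb = ((81.78 - 47.05) / 19.22) * sqrt(0.4 * 0.6)
rpb = 0.8852

0.8852


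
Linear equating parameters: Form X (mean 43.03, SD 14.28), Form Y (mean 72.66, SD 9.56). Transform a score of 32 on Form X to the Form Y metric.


slope = SD_Y / SD_X = 9.56 / 14.28 ~ 0.6695
intercept = mean_Y - slope * mean_X = 72.66 - (9.56 / 14.28) * 43.03 ~ 43.8528
Y = slope * X + intercept. To avoid rounding drift from the rounded slope/intercept, evaluate the equivalent form Y = mean_Y + SD_Y * (X - mean_X) / SD_X at full precision:
Y = 72.66 + 9.56 * (32 - 43.03) / 14.28
Y = 72.66 - 9.56 * 11.03 / 14.28
Y = 72.66 - 105.4468 / 14.28
Y = 72.66 - 7.3842
Y = 65.2758

65.2758


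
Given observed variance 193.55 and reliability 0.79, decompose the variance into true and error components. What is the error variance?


var_true = rxx * var_obs = 0.79 * 193.55 = 152.9045
var_error = var_obs - var_true
var_error = 193.55 - 152.9045
var_error = 40.6455

40.6455


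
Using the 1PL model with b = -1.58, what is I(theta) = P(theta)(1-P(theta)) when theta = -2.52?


P = 1/(1+exp(-(-2.52--1.58))) = 0.2809
I = P*(1-P) = 0.2809 * 0.7191
I = 0.202

0.202


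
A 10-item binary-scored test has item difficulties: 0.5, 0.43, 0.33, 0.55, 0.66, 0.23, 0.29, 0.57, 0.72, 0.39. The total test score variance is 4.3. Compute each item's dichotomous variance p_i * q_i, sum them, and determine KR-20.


For each item, compute p_i * q_i:
  Item 1: 0.5 * 0.5 = 0.25
  Item 2: 0.43 * 0.57 = 0.2451
  Item 3: 0.33 * 0.67 = 0.2211
  Item 4: 0.55 * 0.45 = 0.2475
  Item 5: 0.66 * 0.34 = 0.2244
  Item 6: 0.23 * 0.77 = 0.1771
  Item 7: 0.29 * 0.71 = 0.2059
  Item 8: 0.57 * 0.43 = 0.2451
  Item 9: 0.72 * 0.28 = 0.2016
  Item 10: 0.39 * 0.61 = 0.2379
Sum(p_i * q_i) = 0.25 + 0.2451 + 0.2211 + 0.2475 + 0.2244 + 0.1771 + 0.2059 + 0.2451 + 0.2016 + 0.2379 = 2.2557
KR-20 = (k/(k-1)) * (1 - Sum(p_i*q_i) / Var_total)
= (10/9) * (1 - 2.2557/4.3)
= 1.1111 * 0.4754
KR-20 = 0.5282

0.5282


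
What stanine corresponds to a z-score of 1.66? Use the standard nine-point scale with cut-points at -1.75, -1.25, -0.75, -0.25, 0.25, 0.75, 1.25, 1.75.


Stanine boundaries: [-1.75, -1.25, -0.75, -0.25, 0.25, 0.75, 1.25, 1.75]
z = 1.66
Check each boundary:
  z >= -1.75 -> could be stanine 2
  z >= -1.25 -> could be stanine 3
  z >= -0.75 -> could be stanine 4
  z >= -0.25 -> could be stanine 5
  z >= 0.25 -> could be stanine 6
  z >= 0.75 -> could be stanine 7
  z >= 1.25 -> could be stanine 8
  z < 1.75
Highest qualifying boundary gives stanine = 8

8


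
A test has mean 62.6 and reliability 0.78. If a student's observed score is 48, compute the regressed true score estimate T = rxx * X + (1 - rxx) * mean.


T_est = rxx * X + (1 - rxx) * mean
T_est = 0.78 * 48 + 0.22 * 62.6
T_est = 37.44 + 13.772
T_est = 51.212

51.212


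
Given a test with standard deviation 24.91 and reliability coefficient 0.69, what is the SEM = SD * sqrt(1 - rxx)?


SEM = SD * sqrt(1 - rxx)
SEM = 24.91 * sqrt(1 - 0.69)
SEM = 24.91 * sqrt(0.31) = 24.91 * 0.556776
SEM = 13.8693

13.8693


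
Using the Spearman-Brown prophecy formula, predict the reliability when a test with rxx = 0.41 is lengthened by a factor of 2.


r_new = (n * rxx) / (1 + (n-1) * rxx)
r_new = (2 * 0.41) / (1 + 1 * 0.41)
r_new = 0.82 / 1.41
r_new = 0.5816

0.5816


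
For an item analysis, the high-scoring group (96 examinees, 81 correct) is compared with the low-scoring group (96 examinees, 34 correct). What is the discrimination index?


p_upper = 81/96 = 0.8438
p_lower = 34/96 = 0.3542
D = 0.8438 - 0.3542 = 0.4896

0.4896


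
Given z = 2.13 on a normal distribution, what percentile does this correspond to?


CDF(z) = 0.5 * (1 + erf(z/sqrt(2)))
erf(1.5061) = 0.9668
CDF = 0.9834
Percentile rank = 0.9834 * 100 = 98.34

98.34


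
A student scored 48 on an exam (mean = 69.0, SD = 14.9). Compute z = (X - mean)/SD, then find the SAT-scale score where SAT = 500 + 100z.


z = (X - mean) / SD = (48 - 69.0) / 14.9
z = -21.0 / 14.9
z = -1.4094
SAT-scale = SAT = 500 + 100z
Carry z at full precision (z = -21.0 / 14.9) into the conversion:
SAT-scale = 500 + 100 * (-21.0 / 14.9) = 500 + -2100 / 14.9
SAT-scale = 500 + -140.9396
SAT-scale = 359.0604

359.0604


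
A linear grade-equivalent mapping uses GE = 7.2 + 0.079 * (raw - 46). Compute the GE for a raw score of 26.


raw - median = 26 - 46 = -20
slope * diff = 0.079 * -20 = -1.58
GE = 7.2 + -1.58
GE = 5.62

5.62


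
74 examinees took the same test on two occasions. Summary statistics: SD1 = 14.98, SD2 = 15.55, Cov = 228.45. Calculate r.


r = cov(X,Y) / (SD_X * SD_Y)
r = 228.45 / (14.98 * 15.55)
r = 228.45 / 232.939
r = 0.9807

0.9807


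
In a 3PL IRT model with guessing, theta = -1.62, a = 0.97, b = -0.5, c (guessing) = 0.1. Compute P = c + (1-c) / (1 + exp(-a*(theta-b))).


logit = 0.97*(-1.62 - -0.5) = -1.0864
P* = 1/(1 + exp(--1.0864)) = 0.2523
P = 0.1 + (1 - 0.1) * 0.2523
P = 0.3271

0.3271


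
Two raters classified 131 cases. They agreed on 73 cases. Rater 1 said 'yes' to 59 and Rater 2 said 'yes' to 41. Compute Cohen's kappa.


P_o = 73/131 = 0.557252
P_e = (59*41 + 72*90) / 17161 = 0.51856
kappa = (P_o - P_e) / (1 - P_e)
kappa = (0.557252 - 0.51856) / (1 - 0.51856)
kappa = 0.0804

0.0804


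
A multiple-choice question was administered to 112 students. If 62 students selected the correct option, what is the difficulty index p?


Item difficulty p = number correct / total examinees
p = 62 / 112
p = 0.5536

0.5536


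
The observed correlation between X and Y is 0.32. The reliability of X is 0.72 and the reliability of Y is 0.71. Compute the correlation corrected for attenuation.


r_corrected = rxy / sqrt(rxx * ryy)
= 0.32 / sqrt(0.72 * 0.71)
= 0.32 / sqrt(0.5112)
= 0.32 / 0.714983
r_corrected = 0.4476

0.4476


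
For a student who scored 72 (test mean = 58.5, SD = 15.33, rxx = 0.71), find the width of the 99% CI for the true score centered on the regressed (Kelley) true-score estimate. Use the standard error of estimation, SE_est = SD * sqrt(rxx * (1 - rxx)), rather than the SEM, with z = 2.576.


True score estimate = 0.71*72 + 0.29*58.5 = 68.085
SE_est = SD * sqrt(rxx * (1 - rxx)) = 15.33 * sqrt(0.71 * 0.29) = 15.33 * sqrt(0.2059) = 6.956172
CI = T_est +/- z * SE_est, so width = 2 * z * SE_est = 2 * 2.576 * 6.956172
Width = 35.8382

35.8382


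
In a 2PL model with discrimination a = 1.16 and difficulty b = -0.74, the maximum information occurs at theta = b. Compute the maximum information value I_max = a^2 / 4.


For 2PL, max info at theta = b = -0.74
I_max = a^2 / 4 = 1.16^2 / 4
= 1.3456 / 4
I_max = 0.3364

0.3364


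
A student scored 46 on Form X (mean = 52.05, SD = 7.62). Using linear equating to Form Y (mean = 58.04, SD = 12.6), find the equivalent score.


slope = SD_Y / SD_X = 12.6 / 7.62 ~ 1.6535
intercept = mean_Y - slope * mean_X = 58.04 - (12.6 / 7.62) * 52.05 ~ -28.0269
Y = slope * X + intercept. To avoid rounding drift from the rounded slope/intercept, evaluate the equivalent form Y = mean_Y + SD_Y * (X - mean_X) / SD_X at full precision:
Y = 58.04 + 12.6 * (46 - 52.05) / 7.62
Y = 58.04 - 12.6 * 6.05 / 7.62
Y = 58.04 - 76.23 / 7.62
Y = 58.04 - 10.0039
Y = 48.0361

48.0361


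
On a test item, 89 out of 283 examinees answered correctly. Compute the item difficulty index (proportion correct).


Item difficulty p = number correct / total examinees
p = 89 / 283
p = 0.3145

0.3145


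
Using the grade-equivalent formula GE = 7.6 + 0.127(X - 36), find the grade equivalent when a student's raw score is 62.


raw - median = 62 - 36 = 26
slope * diff = 0.127 * 26 = 3.302
GE = 7.6 + 3.302
GE = 10.902

10.902


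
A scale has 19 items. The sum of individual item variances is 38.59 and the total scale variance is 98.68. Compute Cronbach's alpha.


alpha = (k/(k-1)) * (1 - sum(si^2)/s_total^2)
= (19/18) * (1 - 38.59/98.68)
alpha = 0.6428

0.6428


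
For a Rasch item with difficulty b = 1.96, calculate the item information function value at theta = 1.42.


P = 1/(1+exp(-(1.42-1.96))) = 0.3682
I = P*(1-P) = 0.3682 * 0.6318
I = 0.2326

0.2326


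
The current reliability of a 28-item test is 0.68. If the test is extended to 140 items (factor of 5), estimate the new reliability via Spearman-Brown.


r_new = (n * rxx) / (1 + (n-1) * rxx)
r_new = (5 * 0.68) / (1 + 4 * 0.68)
r_new = 3.4 / 3.72
r_new = 0.914

0.914


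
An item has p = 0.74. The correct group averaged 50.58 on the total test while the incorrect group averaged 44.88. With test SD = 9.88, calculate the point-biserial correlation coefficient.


q = 1 - p = 0.26
rpb = ((M1 - M0) / SD) * sqrt(p * q)
rpb = ((50.58 - 44.88) / 9.88) * sqrt(0.74 * 0.26)
rpb = 0.2531

0.2531


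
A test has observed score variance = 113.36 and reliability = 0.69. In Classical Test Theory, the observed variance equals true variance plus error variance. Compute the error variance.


var_true = rxx * var_obs = 0.69 * 113.36 = 78.2184
var_error = var_obs - var_true
var_error = 113.36 - 78.2184
var_error = 35.1416

35.1416


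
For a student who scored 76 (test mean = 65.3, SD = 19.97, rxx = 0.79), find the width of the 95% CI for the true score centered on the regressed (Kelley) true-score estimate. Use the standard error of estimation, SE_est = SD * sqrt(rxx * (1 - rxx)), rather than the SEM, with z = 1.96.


True score estimate = 0.79*76 + 0.21*65.3 = 73.753
SE_est = SD * sqrt(rxx * (1 - rxx)) = 19.97 * sqrt(0.79 * 0.21) = 19.97 * sqrt(0.1659) = 8.133945
CI = T_est +/- z * SE_est, so width = 2 * z * SE_est = 2 * 1.96 * 8.133945
Width = 31.8851

31.8851


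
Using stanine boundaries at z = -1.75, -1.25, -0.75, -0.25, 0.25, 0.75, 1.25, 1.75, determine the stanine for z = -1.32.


Stanine boundaries: [-1.75, -1.25, -0.75, -0.25, 0.25, 0.75, 1.25, 1.75]
z = -1.32
Check each boundary:
  z >= -1.75 -> could be stanine 2
  z < -1.25
  z < -0.75
  z < -0.25
  z < 0.25
  z < 0.75
  z < 1.25
  z < 1.75
Highest qualifying boundary gives stanine = 2

2


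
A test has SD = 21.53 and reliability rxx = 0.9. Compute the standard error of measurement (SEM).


SEM = SD * sqrt(1 - rxx)
SEM = 21.53 * sqrt(1 - 0.9)
SEM = 21.53 * sqrt(0.1) = 21.53 * 0.316228
SEM = 6.8084

6.8084


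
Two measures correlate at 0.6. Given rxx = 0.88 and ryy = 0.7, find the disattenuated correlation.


r_corrected = rxy / sqrt(rxx * ryy)
= 0.6 / sqrt(0.88 * 0.7)
= 0.6 / sqrt(0.616)
= 0.6 / 0.784857
r_corrected = 0.7645

0.7645


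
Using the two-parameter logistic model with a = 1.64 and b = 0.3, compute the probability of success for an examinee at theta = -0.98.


a*(theta - b) = 1.64 * (-0.98 - 0.3) = -2.0992
exp(--2.0992) = 8.1596
P = 1 / (1 + 8.1596)
P = 0.1092

0.1092


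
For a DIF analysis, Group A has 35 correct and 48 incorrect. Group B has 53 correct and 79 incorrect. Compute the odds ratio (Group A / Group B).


Odds_A = 35/48 = 0.7292
Odds_B = 53/79 = 0.6709
OR = Odds_A / Odds_B = 0.7292 / 0.6709
Exactly, OR = (35 * 79) / (48 * 53) = 2765 / 2544
OR = 1.0869

1.0869


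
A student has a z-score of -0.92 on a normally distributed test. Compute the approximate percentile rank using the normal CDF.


CDF(z) = 0.5 * (1 + erf(z/sqrt(2)))
erf(-0.6505) = -0.6424
CDF = 0.1788
Percentile rank = 0.1788 * 100 = 17.88

17.88


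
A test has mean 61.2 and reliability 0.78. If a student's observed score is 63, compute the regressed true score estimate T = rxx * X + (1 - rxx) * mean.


T_est = rxx * X + (1 - rxx) * mean
T_est = 0.78 * 63 + 0.22 * 61.2
T_est = 49.14 + 13.464
T_est = 62.604

62.604


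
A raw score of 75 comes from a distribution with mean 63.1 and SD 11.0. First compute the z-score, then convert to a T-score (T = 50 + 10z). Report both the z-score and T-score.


z = (X - mean) / SD = (75 - 63.1) / 11.0
z = 11.9 / 11.0
z = 1.0818
T-score = T = 50 + 10z
Carry z at full precision (z = 11.9 / 11.0) into the conversion:
T-score = 50 + 10 * (11.9 / 11.0) = 50 + 119 / 11.0
T-score = 50 + 10.8182
T-score = 60.8182

60.8182


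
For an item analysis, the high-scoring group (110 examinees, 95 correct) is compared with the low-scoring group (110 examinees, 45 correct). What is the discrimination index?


p_upper = 95/110 = 0.8636
p_lower = 45/110 = 0.4091
D = 0.8636 - 0.4091 = 0.4545

0.4545


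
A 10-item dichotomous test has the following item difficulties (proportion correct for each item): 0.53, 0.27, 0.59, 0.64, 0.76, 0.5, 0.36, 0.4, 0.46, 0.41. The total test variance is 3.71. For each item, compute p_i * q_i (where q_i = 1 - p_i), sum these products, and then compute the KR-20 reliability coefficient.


For each item, compute p_i * q_i:
  Item 1: 0.53 * 0.47 = 0.2491
  Item 2: 0.27 * 0.73 = 0.1971
  Item 3: 0.59 * 0.41 = 0.2419
  Item 4: 0.64 * 0.36 = 0.2304
  Item 5: 0.76 * 0.24 = 0.1824
  Item 6: 0.5 * 0.5 = 0.25
  Item 7: 0.36 * 0.64 = 0.2304
  Item 8: 0.4 * 0.6 = 0.24
  Item 9: 0.46 * 0.54 = 0.2484
  Item 10: 0.41 * 0.59 = 0.2419
Sum(p_i * q_i) = 0.2491 + 0.1971 + 0.2419 + 0.2304 + 0.1824 + 0.25 + 0.2304 + 0.24 + 0.2484 + 0.2419 = 2.3116
KR-20 = (k/(k-1)) * (1 - Sum(p_i*q_i) / Var_total)
= (10/9) * (1 - 2.3116/3.71)
= 1.1111 * 0.3769
KR-20 = 0.4188

0.4188


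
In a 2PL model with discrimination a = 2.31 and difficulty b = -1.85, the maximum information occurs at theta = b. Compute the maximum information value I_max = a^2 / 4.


For 2PL, max info at theta = b = -1.85
I_max = a^2 / 4 = 2.31^2 / 4
= 5.3361 / 4
I_max = 1.334

1.334


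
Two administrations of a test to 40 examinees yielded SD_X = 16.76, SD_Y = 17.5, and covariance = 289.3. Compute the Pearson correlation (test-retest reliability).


r = cov(X,Y) / (SD_X * SD_Y)
r = 289.3 / (16.76 * 17.5)
r = 289.3 / 293.3
r = 0.9864

0.9864


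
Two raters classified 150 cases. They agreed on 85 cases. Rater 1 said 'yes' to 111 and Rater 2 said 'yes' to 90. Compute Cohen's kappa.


P_o = 85/150 = 0.566667
P_e = (111*90 + 39*60) / 22500 = 0.548
kappa = (P_o - P_e) / (1 - P_e)
kappa = (0.566667 - 0.548) / (1 - 0.548)
kappa = 0.0413

0.0413


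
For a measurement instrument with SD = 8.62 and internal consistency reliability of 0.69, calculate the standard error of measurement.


SEM = SD * sqrt(1 - rxx)
SEM = 8.62 * sqrt(1 - 0.69)
SEM = 8.62 * sqrt(0.31) = 8.62 * 0.556776
SEM = 4.7994

4.7994


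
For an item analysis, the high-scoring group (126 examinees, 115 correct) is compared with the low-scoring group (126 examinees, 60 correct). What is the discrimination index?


p_upper = 115/126 = 0.9127
p_lower = 60/126 = 0.4762
D = 0.9127 - 0.4762 = 0.4365

0.4365


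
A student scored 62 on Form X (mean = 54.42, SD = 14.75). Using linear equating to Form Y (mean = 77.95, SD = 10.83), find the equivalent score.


slope = SD_Y / SD_X = 10.83 / 14.75 ~ 0.7342
intercept = mean_Y - slope * mean_X = 77.95 - (10.83 / 14.75) * 54.42 ~ 37.9928
Y = slope * X + intercept. To avoid rounding drift from the rounded slope/intercept, evaluate the equivalent form Y = mean_Y + SD_Y * (X - mean_X) / SD_X at full precision:
Y = 77.95 + 10.83 * (62 - 54.42) / 14.75
Y = 77.95 + 10.83 * 7.58 / 14.75
Y = 77.95 + 82.0914 / 14.75
Y = 77.95 + 5.5655
Y = 83.5155

83.5155


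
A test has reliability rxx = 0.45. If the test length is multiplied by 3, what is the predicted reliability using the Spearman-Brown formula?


r_new = (n * rxx) / (1 + (n-1) * rxx)
r_new = (3 * 0.45) / (1 + 2 * 0.45)
r_new = 1.35 / 1.9
r_new = 0.7105

0.7105


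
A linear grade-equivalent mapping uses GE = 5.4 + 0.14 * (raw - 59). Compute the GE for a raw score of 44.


raw - median = 44 - 59 = -15
slope * diff = 0.14 * -15 = -2.1
GE = 5.4 + -2.1
GE = 3.3

3.3


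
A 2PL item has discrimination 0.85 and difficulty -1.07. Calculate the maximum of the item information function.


For 2PL, max info at theta = b = -1.07
I_max = a^2 / 4 = 0.85^2 / 4
= 0.7225 / 4
I_max = 0.1806

0.1806


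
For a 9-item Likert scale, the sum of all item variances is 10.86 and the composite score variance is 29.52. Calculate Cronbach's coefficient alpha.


alpha = (k/(k-1)) * (1 - sum(si^2)/s_total^2)
= (9/8) * (1 - 10.86/29.52)
alpha = 0.7111

0.7111


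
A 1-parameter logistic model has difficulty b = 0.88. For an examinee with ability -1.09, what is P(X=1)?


theta - b = -1.09 - 0.88 = -1.97
exp(-(theta - b)) = exp(1.97) = 7.1707
P = 1 / (1 + 7.1707)
P = 0.1224

0.1224


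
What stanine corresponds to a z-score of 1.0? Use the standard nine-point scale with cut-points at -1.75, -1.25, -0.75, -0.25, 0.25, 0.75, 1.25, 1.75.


Stanine boundaries: [-1.75, -1.25, -0.75, -0.25, 0.25, 0.75, 1.25, 1.75]
z = 1.0
Check each boundary:
  z >= -1.75 -> could be stanine 2
  z >= -1.25 -> could be stanine 3
  z >= -0.75 -> could be stanine 4
  z >= -0.25 -> could be stanine 5
  z >= 0.25 -> could be stanine 6
  z >= 0.75 -> could be stanine 7
  z < 1.25
  z < 1.75
Highest qualifying boundary gives stanine = 7

7


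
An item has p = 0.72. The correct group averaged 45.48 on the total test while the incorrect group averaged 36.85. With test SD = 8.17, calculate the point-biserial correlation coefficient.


q = 1 - p = 0.28
rpb = ((M1 - M0) / SD) * sqrt(p * q)
rpb = ((45.48 - 36.85) / 8.17) * sqrt(0.72 * 0.28)
rpb = 0.4743

0.4743


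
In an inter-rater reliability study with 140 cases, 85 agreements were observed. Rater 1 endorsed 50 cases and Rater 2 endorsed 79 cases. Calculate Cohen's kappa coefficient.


P_o = 85/140 = 0.607143
P_e = (50*79 + 90*61) / 19600 = 0.481633
kappa = (P_o - P_e) / (1 - P_e)
kappa = (0.607143 - 0.481633) / (1 - 0.481633)
kappa = 0.2421

0.2421


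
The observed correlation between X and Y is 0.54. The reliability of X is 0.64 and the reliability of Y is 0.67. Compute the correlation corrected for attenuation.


r_corrected = rxy / sqrt(rxx * ryy)
= 0.54 / sqrt(0.64 * 0.67)
= 0.54 / sqrt(0.4288)
= 0.54 / 0.654828
r_corrected = 0.8246

0.8246


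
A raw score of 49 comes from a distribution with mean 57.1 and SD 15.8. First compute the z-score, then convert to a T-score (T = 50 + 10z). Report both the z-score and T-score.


z = (X - mean) / SD = (49 - 57.1) / 15.8
z = -8.1 / 15.8
z = -0.5127
T-score = T = 50 + 10z
Carry z at full precision (z = -8.1 / 15.8) into the conversion:
T-score = 50 + 10 * (-8.1 / 15.8) = 50 + -81 / 15.8
T-score = 50 + -5.1266
T-score = 44.8734

44.8734


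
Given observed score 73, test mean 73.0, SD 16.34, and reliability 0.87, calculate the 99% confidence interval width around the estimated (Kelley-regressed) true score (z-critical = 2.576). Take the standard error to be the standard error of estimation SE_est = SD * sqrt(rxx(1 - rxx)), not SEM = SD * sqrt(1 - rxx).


True score estimate = 0.87*73 + 0.13*73.0 = 73.0
SE_est = SD * sqrt(rxx * (1 - rxx)) = 16.34 * sqrt(0.87 * 0.13) = 16.34 * sqrt(0.1131) = 5.495198
CI = T_est +/- z * SE_est, so width = 2 * z * SE_est = 2 * 2.576 * 5.495198
Width = 28.3113

28.3113


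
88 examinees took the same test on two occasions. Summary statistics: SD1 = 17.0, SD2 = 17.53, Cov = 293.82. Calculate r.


r = cov(X,Y) / (SD_X * SD_Y)
r = 293.82 / (17.0 * 17.53)
r = 293.82 / 298.01
r = 0.9859

0.9859


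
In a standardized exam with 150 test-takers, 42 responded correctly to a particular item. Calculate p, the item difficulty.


Item difficulty p = number correct / total examinees
p = 42 / 150
p = 0.28

0.28


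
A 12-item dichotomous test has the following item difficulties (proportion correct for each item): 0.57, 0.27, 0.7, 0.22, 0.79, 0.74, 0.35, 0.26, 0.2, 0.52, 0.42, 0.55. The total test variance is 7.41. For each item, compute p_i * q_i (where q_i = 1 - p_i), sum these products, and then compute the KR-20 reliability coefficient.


For each item, compute p_i * q_i:
  Item 1: 0.57 * 0.43 = 0.2451
  Item 2: 0.27 * 0.73 = 0.1971
  Item 3: 0.7 * 0.3 = 0.21
  Item 4: 0.22 * 0.78 = 0.1716
  Item 5: 0.79 * 0.21 = 0.1659
  Item 6: 0.74 * 0.26 = 0.1924
  Item 7: 0.35 * 0.65 = 0.2275
  Item 8: 0.26 * 0.74 = 0.1924
  Item 9: 0.2 * 0.8 = 0.16
  Item 10: 0.52 * 0.48 = 0.2496
  Item 11: 0.42 * 0.58 = 0.2436
  Item 12: 0.55 * 0.45 = 0.2475
Sum(p_i * q_i) = 0.2451 + 0.1971 + 0.21 + 0.1716 + 0.1659 + 0.1924 + 0.2275 + 0.1924 + 0.16 + 0.2496 + 0.2436 + 0.2475 = 2.5027
KR-20 = (k/(k-1)) * (1 - Sum(p_i*q_i) / Var_total)
= (12/11) * (1 - 2.5027/7.41)
= 1.0909 * 0.6623
KR-20 = 0.7225

0.7225


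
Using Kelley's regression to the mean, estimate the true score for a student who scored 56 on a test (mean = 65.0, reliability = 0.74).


T_est = rxx * X + (1 - rxx) * mean
T_est = 0.74 * 56 + 0.26 * 65.0
T_est = 41.44 + 16.9
T_est = 58.34

58.34


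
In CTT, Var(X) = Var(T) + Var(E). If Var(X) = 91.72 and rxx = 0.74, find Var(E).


var_true = rxx * var_obs = 0.74 * 91.72 = 67.8728
var_error = var_obs - var_true
var_error = 91.72 - 67.8728
var_error = 23.8472

23.8472


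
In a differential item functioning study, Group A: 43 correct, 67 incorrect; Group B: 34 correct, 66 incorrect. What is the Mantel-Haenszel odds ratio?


Odds_A = 43/67 = 0.6418
Odds_B = 34/66 = 0.5152
OR = Odds_A / Odds_B = 0.6418 / 0.5152
Exactly, OR = (43 * 66) / (67 * 34) = 2838 / 2278
OR = 1.2458

1.2458


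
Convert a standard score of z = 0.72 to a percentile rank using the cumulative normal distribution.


CDF(z) = 0.5 * (1 + erf(z/sqrt(2)))
erf(0.5091) = 0.5285
CDF = 0.7642
Percentile rank = 0.7642 * 100 = 76.42

76.42


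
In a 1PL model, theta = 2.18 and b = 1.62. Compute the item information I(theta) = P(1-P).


P = 1/(1+exp(-(2.18-1.62))) = 0.6365
I = P*(1-P) = 0.6365 * 0.3635
I = 0.2314

0.2314


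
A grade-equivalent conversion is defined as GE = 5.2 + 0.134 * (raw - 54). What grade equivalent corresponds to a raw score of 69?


raw - median = 69 - 54 = 15
slope * diff = 0.134 * 15 = 2.01
GE = 5.2 + 2.01
GE = 7.21

7.21


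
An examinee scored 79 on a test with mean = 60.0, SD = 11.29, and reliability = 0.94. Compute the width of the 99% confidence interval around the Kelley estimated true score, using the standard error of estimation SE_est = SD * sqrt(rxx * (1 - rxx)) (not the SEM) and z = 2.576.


True score estimate = 0.94*79 + 0.06*60.0 = 77.86
SE_est = SD * sqrt(rxx * (1 - rxx)) = 11.29 * sqrt(0.94 * 0.06) = 11.29 * sqrt(0.0564) = 2.681226
CI = T_est +/- z * SE_est, so width = 2 * z * SE_est = 2 * 2.576 * 2.681226
Width = 13.8137

13.8137


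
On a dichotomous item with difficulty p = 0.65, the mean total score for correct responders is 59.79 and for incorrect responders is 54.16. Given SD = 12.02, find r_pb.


q = 1 - p = 0.35
rpb = ((M1 - M0) / SD) * sqrt(p * q)
rpb = ((59.79 - 54.16) / 12.02) * sqrt(0.65 * 0.35)
rpb = 0.2234

0.2234


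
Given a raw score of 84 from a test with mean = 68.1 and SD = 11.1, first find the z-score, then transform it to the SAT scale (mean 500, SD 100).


z = (X - mean) / SD = (84 - 68.1) / 11.1
z = 15.9 / 11.1
z = 1.4324
SAT-scale = SAT = 500 + 100z
Carry z at full precision (z = 15.9 / 11.1) into the conversion:
SAT-scale = 500 + 100 * (15.9 / 11.1) = 500 + 1590 / 11.1
SAT-scale = 500 + 143.2432
SAT-scale = 643.2432

643.2432


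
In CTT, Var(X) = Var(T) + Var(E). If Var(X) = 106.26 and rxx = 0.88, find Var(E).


var_true = rxx * var_obs = 0.88 * 106.26 = 93.5088
var_error = var_obs - var_true
var_error = 106.26 - 93.5088
var_error = 12.7512

12.7512


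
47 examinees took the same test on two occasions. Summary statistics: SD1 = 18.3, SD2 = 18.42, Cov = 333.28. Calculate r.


r = cov(X,Y) / (SD_X * SD_Y)
r = 333.28 / (18.3 * 18.42)
r = 333.28 / 337.086
r = 0.9887

0.9887


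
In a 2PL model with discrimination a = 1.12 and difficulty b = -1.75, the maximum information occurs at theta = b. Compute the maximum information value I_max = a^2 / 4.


For 2PL, max info at theta = b = -1.75
I_max = a^2 / 4 = 1.12^2 / 4
= 1.2544 / 4
I_max = 0.3136

0.3136


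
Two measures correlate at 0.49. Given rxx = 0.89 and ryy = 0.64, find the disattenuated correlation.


r_corrected = rxy / sqrt(rxx * ryy)
= 0.49 / sqrt(0.89 * 0.64)
= 0.49 / sqrt(0.5696)
= 0.49 / 0.754718
r_corrected = 0.6492

0.6492


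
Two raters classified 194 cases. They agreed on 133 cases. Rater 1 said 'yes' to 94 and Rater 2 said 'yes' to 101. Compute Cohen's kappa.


P_o = 133/194 = 0.685567
P_e = (94*101 + 100*93) / 37636 = 0.499362
kappa = (P_o - P_e) / (1 - P_e)
kappa = (0.685567 - 0.499362) / (1 - 0.499362)
kappa = 0.3719

0.3719


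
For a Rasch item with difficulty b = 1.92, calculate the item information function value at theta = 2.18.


P = 1/(1+exp(-(2.18-1.92))) = 0.5646
I = P*(1-P) = 0.5646 * 0.4354
I = 0.2458

0.2458


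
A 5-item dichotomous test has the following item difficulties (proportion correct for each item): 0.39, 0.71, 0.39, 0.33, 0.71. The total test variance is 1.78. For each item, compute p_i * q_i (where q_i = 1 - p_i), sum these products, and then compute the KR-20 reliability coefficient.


For each item, compute p_i * q_i:
  Item 1: 0.39 * 0.61 = 0.2379
  Item 2: 0.71 * 0.29 = 0.2059
  Item 3: 0.39 * 0.61 = 0.2379
  Item 4: 0.33 * 0.67 = 0.2211
  Item 5: 0.71 * 0.29 = 0.2059
Sum(p_i * q_i) = 0.2379 + 0.2059 + 0.2379 + 0.2211 + 0.2059 = 1.1087
KR-20 = (k/(k-1)) * (1 - Sum(p_i*q_i) / Var_total)
= (5/4) * (1 - 1.1087/1.78)
= 1.25 * 0.3771
KR-20 = 0.4714

0.4714


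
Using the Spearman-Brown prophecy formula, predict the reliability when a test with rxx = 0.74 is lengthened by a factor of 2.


r_new = (n * rxx) / (1 + (n-1) * rxx)
r_new = (2 * 0.74) / (1 + 1 * 0.74)
r_new = 1.48 / 1.74
r_new = 0.8506

0.8506


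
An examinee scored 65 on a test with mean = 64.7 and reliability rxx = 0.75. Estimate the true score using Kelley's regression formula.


T_est = rxx * X + (1 - rxx) * mean
T_est = 0.75 * 65 + 0.25 * 64.7
T_est = 48.75 + 16.175
T_est = 64.925

64.925


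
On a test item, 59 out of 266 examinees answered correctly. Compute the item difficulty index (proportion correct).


Item difficulty p = number correct / total examinees
p = 59 / 266
p = 0.2218

0.2218


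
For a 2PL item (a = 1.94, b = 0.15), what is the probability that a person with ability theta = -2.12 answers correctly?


a*(theta - b) = 1.94 * (-2.12 - 0.15) = -4.4038
exp(--4.4038) = 81.761
P = 1 / (1 + 81.761)
P = 0.0121

0.0121


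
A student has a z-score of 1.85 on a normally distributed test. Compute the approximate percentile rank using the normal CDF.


CDF(z) = 0.5 * (1 + erf(z/sqrt(2)))
erf(1.3081) = 0.9357
CDF = 0.9678
Percentile rank = 0.9678 * 100 = 96.78

96.78


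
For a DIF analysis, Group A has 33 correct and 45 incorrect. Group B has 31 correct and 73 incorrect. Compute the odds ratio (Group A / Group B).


Odds_A = 33/45 = 0.7333
Odds_B = 31/73 = 0.4247
OR = Odds_A / Odds_B = 0.7333 / 0.4247
Exactly, OR = (33 * 73) / (45 * 31) = 2409 / 1395
OR = 1.7269

1.7269


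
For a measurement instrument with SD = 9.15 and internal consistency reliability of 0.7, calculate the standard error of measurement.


SEM = SD * sqrt(1 - rxx)
SEM = 9.15 * sqrt(1 - 0.7)
SEM = 9.15 * sqrt(0.3) = 9.15 * 0.547723
SEM = 5.0117

5.0117


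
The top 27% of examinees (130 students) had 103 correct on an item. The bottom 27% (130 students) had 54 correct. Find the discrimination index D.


p_upper = 103/130 = 0.7923
p_lower = 54/130 = 0.4154
D = 0.7923 - 0.4154 = 0.3769

0.3769


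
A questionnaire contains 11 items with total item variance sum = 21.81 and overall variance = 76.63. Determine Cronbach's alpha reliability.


alpha = (k/(k-1)) * (1 - sum(si^2)/s_total^2)
= (11/10) * (1 - 21.81/76.63)
alpha = 0.7869

0.7869


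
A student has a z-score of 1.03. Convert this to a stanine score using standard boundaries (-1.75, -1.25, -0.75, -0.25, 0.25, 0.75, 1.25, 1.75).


Stanine boundaries: [-1.75, -1.25, -0.75, -0.25, 0.25, 0.75, 1.25, 1.75]
z = 1.03
Check each boundary:
  z >= -1.75 -> could be stanine 2
  z >= -1.25 -> could be stanine 3
  z >= -0.75 -> could be stanine 4
  z >= -0.25 -> could be stanine 5
  z >= 0.25 -> could be stanine 6
  z >= 0.75 -> could be stanine 7
  z < 1.25
  z < 1.75
Highest qualifying boundary gives stanine = 7

7


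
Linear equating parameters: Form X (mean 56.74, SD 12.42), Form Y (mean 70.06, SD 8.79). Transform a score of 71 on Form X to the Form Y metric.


slope = SD_Y / SD_X = 8.79 / 12.42 ~ 0.7077
intercept = mean_Y - slope * mean_X = 70.06 - (8.79 / 12.42) * 56.74 ~ 29.9034
Y = slope * X + intercept. To avoid rounding drift from the rounded slope/intercept, evaluate the equivalent form Y = mean_Y + SD_Y * (X - mean_X) / SD_X at full precision:
Y = 70.06 + 8.79 * (71 - 56.74) / 12.42
Y = 70.06 + 8.79 * 14.26 / 12.42
Y = 70.06 + 125.3454 / 12.42
Y = 70.06 + 10.0922
Y = 80.1522

80.1522


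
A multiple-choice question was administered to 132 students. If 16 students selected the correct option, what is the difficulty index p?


Item difficulty p = number correct / total examinees
p = 16 / 132
p = 0.1212

0.1212


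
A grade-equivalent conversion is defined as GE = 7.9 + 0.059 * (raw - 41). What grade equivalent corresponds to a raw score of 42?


raw - median = 42 - 41 = 1
slope * diff = 0.059 * 1 = 0.059
GE = 7.9 + 0.059
GE = 7.959

7.959


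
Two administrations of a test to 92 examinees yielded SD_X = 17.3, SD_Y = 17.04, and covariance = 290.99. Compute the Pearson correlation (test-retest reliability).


r = cov(X,Y) / (SD_X * SD_Y)
r = 290.99 / (17.3 * 17.04)
r = 290.99 / 294.792
r = 0.9871

0.9871


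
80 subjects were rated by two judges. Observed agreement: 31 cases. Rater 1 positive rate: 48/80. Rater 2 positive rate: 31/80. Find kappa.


P_o = 31/80 = 0.3875
P_e = (48*31 + 32*49) / 6400 = 0.4775
kappa = (P_o - P_e) / (1 - P_e)
kappa = (0.3875 - 0.4775) / (1 - 0.4775)
kappa = -0.1722

-0.1722


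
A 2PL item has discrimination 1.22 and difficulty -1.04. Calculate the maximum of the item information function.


For 2PL, max info at theta = b = -1.04
I_max = a^2 / 4 = 1.22^2 / 4
= 1.4884 / 4
I_max = 0.3721

0.3721


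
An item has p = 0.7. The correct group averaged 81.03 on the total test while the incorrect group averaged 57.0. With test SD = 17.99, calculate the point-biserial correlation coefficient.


q = 1 - p = 0.3
rpb = ((M1 - M0) / SD) * sqrt(p * q)
rpb = ((81.03 - 57.0) / 17.99) * sqrt(0.7 * 0.3)
rpb = 0.6121

0.6121


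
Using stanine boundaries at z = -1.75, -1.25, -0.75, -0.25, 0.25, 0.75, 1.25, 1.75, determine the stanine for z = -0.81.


Stanine boundaries: [-1.75, -1.25, -0.75, -0.25, 0.25, 0.75, 1.25, 1.75]
z = -0.81
Check each boundary:
  z >= -1.75 -> could be stanine 2
  z >= -1.25 -> could be stanine 3
  z < -0.75
  z < -0.25
  z < 0.25
  z < 0.75
  z < 1.25
  z < 1.75
Highest qualifying boundary gives stanine = 3

3


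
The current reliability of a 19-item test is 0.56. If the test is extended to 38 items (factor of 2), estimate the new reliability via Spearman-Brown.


r_new = (n * rxx) / (1 + (n-1) * rxx)
r_new = (2 * 0.56) / (1 + 1 * 0.56)
r_new = 1.12 / 1.56
r_new = 0.7179

0.7179


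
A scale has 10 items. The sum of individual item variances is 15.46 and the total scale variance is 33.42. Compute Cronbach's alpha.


alpha = (k/(k-1)) * (1 - sum(si^2)/s_total^2)
= (10/9) * (1 - 15.46/33.42)
alpha = 0.5971

0.5971


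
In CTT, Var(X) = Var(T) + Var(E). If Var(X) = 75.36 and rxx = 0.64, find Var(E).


var_true = rxx * var_obs = 0.64 * 75.36 = 48.2304
var_error = var_obs - var_true
var_error = 75.36 - 48.2304
var_error = 27.1296

27.1296


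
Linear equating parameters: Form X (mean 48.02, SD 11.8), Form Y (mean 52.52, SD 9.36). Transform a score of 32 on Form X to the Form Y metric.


slope = SD_Y / SD_X = 9.36 / 11.8 ~ 0.7932
intercept = mean_Y - slope * mean_X = 52.52 - (9.36 / 11.8) * 48.02 ~ 14.4296
Y = slope * X + intercept. To avoid rounding drift from the rounded slope/intercept, evaluate the equivalent form Y = mean_Y + SD_Y * (X - mean_X) / SD_X at full precision:
Y = 52.52 + 9.36 * (32 - 48.02) / 11.8
Y = 52.52 - 9.36 * 16.02 / 11.8
Y = 52.52 - 149.9472 / 11.8
Y = 52.52 - 12.7074
Y = 39.8126

39.8126


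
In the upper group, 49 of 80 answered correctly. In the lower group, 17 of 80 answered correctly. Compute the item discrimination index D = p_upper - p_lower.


p_upper = 49/80 = 0.6125
p_lower = 17/80 = 0.2125
D = 0.6125 - 0.2125 = 0.4

0.4


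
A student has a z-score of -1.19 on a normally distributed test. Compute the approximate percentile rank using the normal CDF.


CDF(z) = 0.5 * (1 + erf(z/sqrt(2)))
erf(-0.8415) = -0.766
CDF = 0.117
Percentile rank = 0.117 * 100 = 11.7

11.7


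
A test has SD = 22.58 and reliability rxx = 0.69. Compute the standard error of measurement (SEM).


SEM = SD * sqrt(1 - rxx)
SEM = 22.58 * sqrt(1 - 0.69)
SEM = 22.58 * sqrt(0.31) = 22.58 * 0.556776
SEM = 12.572

12.572


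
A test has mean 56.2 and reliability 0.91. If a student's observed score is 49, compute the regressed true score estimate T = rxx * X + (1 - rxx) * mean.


T_est = rxx * X + (1 - rxx) * mean
T_est = 0.91 * 49 + 0.09 * 56.2
T_est = 44.59 + 5.058
T_est = 49.648

49.648


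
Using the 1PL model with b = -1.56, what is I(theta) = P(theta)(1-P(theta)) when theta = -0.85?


P = 1/(1+exp(-(-0.85--1.56))) = 0.6704
I = P*(1-P) = 0.6704 * 0.3296
I = 0.221

0.221


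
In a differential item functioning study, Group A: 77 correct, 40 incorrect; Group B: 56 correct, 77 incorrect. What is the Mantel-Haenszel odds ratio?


Odds_A = 77/40 = 1.925
Odds_B = 56/77 = 0.7273
OR = Odds_A / Odds_B = 1.925 / 0.7273
Exactly, OR = (77 * 77) / (40 * 56) = 5929 / 2240
OR = 2.6469

2.6469


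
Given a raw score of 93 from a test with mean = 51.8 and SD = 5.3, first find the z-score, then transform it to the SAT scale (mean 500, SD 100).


z = (X - mean) / SD = (93 - 51.8) / 5.3
z = 41.2 / 5.3
z = 7.7736
SAT-scale = SAT = 500 + 100z
Carry z at full precision (z = 41.2 / 5.3) into the conversion:
SAT-scale = 500 + 100 * (41.2 / 5.3) = 500 + 4120 / 5.3
SAT-scale = 500 + 777.3585
SAT-scale = 1277.3585

1277.3585


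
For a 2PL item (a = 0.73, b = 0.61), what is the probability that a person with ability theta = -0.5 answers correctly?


a*(theta - b) = 0.73 * (-0.5 - 0.61) = -0.8103
exp(--0.8103) = 2.2486
P = 1 / (1 + 2.2486)
P = 0.3078

0.3078


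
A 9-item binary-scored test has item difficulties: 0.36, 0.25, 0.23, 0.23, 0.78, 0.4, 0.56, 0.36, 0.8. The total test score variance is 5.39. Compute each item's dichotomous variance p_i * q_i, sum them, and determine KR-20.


For each item, compute p_i * q_i:
  Item 1: 0.36 * 0.64 = 0.2304
  Item 2: 0.25 * 0.75 = 0.1875
  Item 3: 0.23 * 0.77 = 0.1771
  Item 4: 0.23 * 0.77 = 0.1771
  Item 5: 0.78 * 0.22 = 0.1716
  Item 6: 0.4 * 0.6 = 0.24
  Item 7: 0.56 * 0.44 = 0.2464
  Item 8: 0.36 * 0.64 = 0.2304
  Item 9: 0.8 * 0.2 = 0.16
Sum(p_i * q_i) = 0.2304 + 0.1875 + 0.1771 + 0.1771 + 0.1716 + 0.24 + 0.2464 + 0.2304 + 0.16 = 1.8205
KR-20 = (k/(k-1)) * (1 - Sum(p_i*q_i) / Var_total)
= (9/8) * (1 - 1.8205/5.39)
= 1.125 * 0.6622
KR-20 = 0.745

0.745


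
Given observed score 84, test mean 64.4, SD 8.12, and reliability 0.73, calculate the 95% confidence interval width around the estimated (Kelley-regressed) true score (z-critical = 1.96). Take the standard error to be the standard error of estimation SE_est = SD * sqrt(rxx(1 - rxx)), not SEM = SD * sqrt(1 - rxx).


True score estimate = 0.73*84 + 0.27*64.4 = 78.708
SE_est = SD * sqrt(rxx * (1 - rxx)) = 8.12 * sqrt(0.73 * 0.27) = 8.12 * sqrt(0.1971) = 3.604951
CI = T_est +/- z * SE_est, so width = 2 * z * SE_est = 2 * 1.96 * 3.604951
Width = 14.1314

14.1314


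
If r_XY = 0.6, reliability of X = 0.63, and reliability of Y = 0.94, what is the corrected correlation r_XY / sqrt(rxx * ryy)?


r_corrected = rxy / sqrt(rxx * ryy)
= 0.6 / sqrt(0.63 * 0.94)
= 0.6 / sqrt(0.5922)
= 0.6 / 0.769545
r_corrected = 0.7797

0.7797


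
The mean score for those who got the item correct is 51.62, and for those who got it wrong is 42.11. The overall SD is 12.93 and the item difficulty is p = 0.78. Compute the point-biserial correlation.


q = 1 - p = 0.22
rpb = ((M1 - M0) / SD) * sqrt(p * q)
rpb = ((51.62 - 42.11) / 12.93) * sqrt(0.78 * 0.22)
rpb = 0.3047

0.3047


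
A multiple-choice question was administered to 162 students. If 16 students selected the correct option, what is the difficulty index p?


Item difficulty p = number correct / total examinees
p = 16 / 162
p = 0.0988

0.0988


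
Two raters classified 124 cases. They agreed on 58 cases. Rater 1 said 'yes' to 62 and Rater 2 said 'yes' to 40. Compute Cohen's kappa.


P_o = 58/124 = 0.467742
P_e = (62*40 + 62*84) / 15376 = 0.5
kappa = (P_o - P_e) / (1 - P_e)
kappa = (0.467742 - 0.5) / (1 - 0.5)
kappa = -0.0645

-0.0645


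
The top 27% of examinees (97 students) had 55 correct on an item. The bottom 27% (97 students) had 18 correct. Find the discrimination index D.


p_upper = 55/97 = 0.567
p_lower = 18/97 = 0.1856
D = 0.567 - 0.1856 = 0.3814

0.3814


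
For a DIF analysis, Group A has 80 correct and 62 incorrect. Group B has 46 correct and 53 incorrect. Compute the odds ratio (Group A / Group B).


Odds_A = 80/62 = 1.2903
Odds_B = 46/53 = 0.8679
OR = Odds_A / Odds_B = 1.2903 / 0.8679
Exactly, OR = (80 * 53) / (62 * 46) = 4240 / 2852
OR = 1.4867

1.4867


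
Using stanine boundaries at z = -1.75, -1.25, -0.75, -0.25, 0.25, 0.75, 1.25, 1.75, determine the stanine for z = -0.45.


Stanine boundaries: [-1.75, -1.25, -0.75, -0.25, 0.25, 0.75, 1.25, 1.75]
z = -0.45
Check each boundary:
  z >= -1.75 -> could be stanine 2
  z >= -1.25 -> could be stanine 3
  z >= -0.75 -> could be stanine 4
  z < -0.25
  z < 0.25
  z < 0.75
  z < 1.25
  z < 1.75
Highest qualifying boundary gives stanine = 4

4


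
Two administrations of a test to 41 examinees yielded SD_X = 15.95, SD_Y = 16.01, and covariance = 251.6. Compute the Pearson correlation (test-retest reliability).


r = cov(X,Y) / (SD_X * SD_Y)
r = 251.6 / (15.95 * 16.01)
r = 251.6 / 255.3595
r = 0.9853

0.9853


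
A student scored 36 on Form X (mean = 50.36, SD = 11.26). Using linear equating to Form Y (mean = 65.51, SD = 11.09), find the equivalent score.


slope = SD_Y / SD_X = 11.09 / 11.26 ~ 0.9849
intercept = mean_Y - slope * mean_X = 65.51 - (11.09 / 11.26) * 50.36 ~ 15.9103
Y = slope * X + intercept. To avoid rounding drift from the rounded slope/intercept, evaluate the equivalent form Y = mean_Y + SD_Y * (X - mean_X) / SD_X at full precision:
Y = 65.51 + 11.09 * (36 - 50.36) / 11.26
Y = 65.51 - 11.09 * 14.36 / 11.26
Y = 65.51 - 159.2524 / 11.26
Y = 65.51 - 14.1432
Y = 51.3668

51.3668


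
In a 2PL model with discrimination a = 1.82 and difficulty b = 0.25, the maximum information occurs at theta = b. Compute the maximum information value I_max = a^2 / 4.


For 2PL, max info at theta = b = 0.25
I_max = a^2 / 4 = 1.82^2 / 4
= 3.3124 / 4
I_max = 0.8281

0.8281


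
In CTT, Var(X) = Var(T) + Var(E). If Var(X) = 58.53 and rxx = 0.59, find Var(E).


var_true = rxx * var_obs = 0.59 * 58.53 = 34.5327
var_error = var_obs - var_true
var_error = 58.53 - 34.5327
var_error = 23.9973

23.9973
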